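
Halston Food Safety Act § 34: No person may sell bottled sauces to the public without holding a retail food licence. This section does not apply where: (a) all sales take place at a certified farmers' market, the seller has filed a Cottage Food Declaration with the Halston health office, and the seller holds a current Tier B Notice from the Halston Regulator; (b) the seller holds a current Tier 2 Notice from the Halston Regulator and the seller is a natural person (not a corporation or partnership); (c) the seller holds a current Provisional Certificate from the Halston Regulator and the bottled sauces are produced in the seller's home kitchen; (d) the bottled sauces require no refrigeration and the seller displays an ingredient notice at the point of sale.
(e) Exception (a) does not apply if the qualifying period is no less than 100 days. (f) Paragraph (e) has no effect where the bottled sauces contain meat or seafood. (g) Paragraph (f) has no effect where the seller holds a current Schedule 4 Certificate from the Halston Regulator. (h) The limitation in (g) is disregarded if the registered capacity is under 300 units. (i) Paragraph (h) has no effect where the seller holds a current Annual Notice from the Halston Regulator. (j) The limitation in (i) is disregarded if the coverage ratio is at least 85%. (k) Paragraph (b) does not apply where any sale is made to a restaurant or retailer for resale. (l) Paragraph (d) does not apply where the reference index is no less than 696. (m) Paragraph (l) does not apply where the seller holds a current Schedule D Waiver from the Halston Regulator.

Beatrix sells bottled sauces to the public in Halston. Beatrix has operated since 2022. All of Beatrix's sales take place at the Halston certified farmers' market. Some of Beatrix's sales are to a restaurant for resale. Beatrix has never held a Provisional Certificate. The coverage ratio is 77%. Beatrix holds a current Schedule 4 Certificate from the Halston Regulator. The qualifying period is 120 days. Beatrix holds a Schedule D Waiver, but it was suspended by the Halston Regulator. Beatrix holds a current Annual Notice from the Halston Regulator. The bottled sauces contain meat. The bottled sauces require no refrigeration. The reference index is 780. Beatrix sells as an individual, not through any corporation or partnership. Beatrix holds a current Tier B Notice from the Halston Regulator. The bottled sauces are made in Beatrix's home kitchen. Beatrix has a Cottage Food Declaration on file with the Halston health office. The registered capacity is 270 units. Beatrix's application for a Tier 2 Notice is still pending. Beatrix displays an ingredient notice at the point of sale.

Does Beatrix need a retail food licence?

All of (a)'s requirements are met (all sales are at a certified farmers' market; a Cottage Food Declaration is on file; a current Tier B Notice is held). But applying paragraphs (e)–(j): (e) operates — the qualifying period is 120 days, meeting the 100 days threshold. (f) would limit (e) — the bottled sauces contain meat — but (g) sets (f) aside: (g) applies — a current Schedule 4 Certificate is held. (h) would limit (g) — the registered capacity is 270 units, under the 300 units limit — but (i) sets (h) aside: (i) operates against (h): a current Annual Notice is held. (j), which would lift (i), is inapplicable — the coverage ratio is 77%, short of 85%. So (a) is unavailable.
Exception (b) fails — there is no Tier 2 Notice in force.
Exception (c) fails — there is no Provisional Certificate in force.
All of (d)'s requirements are met (the bottled sauces are shelf-stable; an ingredient notice is displayed). But: (l) operates against (d): the reference index is 780, meeting the 696 threshold. (m), which would lift (l), is not engaged — there is no Schedule D Waiver in force. Exception (d) does not apply.
None of the exceptions is available; § 34 applies in full.

Yes — Beatrix must hold a retail food licence.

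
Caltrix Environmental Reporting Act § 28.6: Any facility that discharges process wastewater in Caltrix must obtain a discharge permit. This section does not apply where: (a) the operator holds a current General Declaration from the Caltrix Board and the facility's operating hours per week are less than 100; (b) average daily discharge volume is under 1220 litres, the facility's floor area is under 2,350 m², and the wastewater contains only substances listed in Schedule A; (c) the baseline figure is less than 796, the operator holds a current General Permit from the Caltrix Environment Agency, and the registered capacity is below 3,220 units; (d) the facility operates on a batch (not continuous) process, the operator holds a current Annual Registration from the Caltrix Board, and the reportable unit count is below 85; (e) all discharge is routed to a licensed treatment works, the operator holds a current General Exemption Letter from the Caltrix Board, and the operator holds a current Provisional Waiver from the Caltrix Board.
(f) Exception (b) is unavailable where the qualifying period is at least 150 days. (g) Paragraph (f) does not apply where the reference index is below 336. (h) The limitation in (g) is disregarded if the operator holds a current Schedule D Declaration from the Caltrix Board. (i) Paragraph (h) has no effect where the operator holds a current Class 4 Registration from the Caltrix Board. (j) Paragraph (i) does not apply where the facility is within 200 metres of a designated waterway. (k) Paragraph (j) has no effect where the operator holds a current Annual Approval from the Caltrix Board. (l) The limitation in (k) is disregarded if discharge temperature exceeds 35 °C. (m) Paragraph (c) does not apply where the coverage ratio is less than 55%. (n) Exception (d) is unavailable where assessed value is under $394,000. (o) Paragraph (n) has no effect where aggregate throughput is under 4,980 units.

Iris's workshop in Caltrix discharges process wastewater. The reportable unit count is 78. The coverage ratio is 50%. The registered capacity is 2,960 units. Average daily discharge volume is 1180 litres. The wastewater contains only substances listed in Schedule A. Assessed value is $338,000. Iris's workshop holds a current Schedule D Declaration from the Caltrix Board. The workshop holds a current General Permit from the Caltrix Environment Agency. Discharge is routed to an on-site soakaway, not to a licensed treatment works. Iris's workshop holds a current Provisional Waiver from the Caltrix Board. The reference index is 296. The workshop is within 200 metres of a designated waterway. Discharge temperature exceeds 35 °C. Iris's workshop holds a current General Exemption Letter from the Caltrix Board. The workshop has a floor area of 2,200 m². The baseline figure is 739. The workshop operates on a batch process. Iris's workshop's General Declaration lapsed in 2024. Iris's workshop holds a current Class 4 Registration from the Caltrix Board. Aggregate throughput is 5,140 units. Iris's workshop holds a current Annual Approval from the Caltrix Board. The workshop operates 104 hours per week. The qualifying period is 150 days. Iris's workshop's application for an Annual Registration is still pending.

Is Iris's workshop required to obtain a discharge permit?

Exception (a) requires that the operator holds a current General Declaration from the Caltrix Board; but no current General Declaration is held, so (a) is unavailable.
All of (b)'s requirements are met (average daily discharge volume is 1180 litres, under the 1220 litres limit; the facility's floor area is 2,200 m², under the 2,350 m² limit; the wastewater is Schedule-A-only). However, paragraphs (f)–(l) must be considered: (f) operates against (b): the qualifying period is 150 days, meeting the 150 days threshold. (g) would limit (f) — the reference index is 296, below the 336 limit — but (h) sets (g) aside: (h) is engaged — a current Schedule D Declaration is held. (i) would limit (h) — a current Class 4 Registration is held — but (j) sets (i) aside: (j) is engaged — the workshop is within 200 m of a designated waterway. (k) is engaged (a current Annual Approval is held), but is itself disapplied by (l): (l) operates against (k): discharge temperature exceeds 35 °C. Exception (b) does not apply.
Exception (c) is satisfied on its face — the baseline figure is 739, less than the 796 limit; a current General Permit is held; the registered capacity is 2,960 units, below the 3,220 units limit. But applying paragraph (m): (m) operates against (c): the coverage ratio is 50%, less than the 55% limit. Exception (c) does not apply.
Exception (d) does not apply: the Annual Registration is not current.
Exception (e) requires that all discharge is routed to a licensed treatment works; but discharge is not routed to a licensed treatment works, so (e) is unavailable.
No exception displaces § 28.6.

Yes — Iris's workshop must obtain a discharge permit.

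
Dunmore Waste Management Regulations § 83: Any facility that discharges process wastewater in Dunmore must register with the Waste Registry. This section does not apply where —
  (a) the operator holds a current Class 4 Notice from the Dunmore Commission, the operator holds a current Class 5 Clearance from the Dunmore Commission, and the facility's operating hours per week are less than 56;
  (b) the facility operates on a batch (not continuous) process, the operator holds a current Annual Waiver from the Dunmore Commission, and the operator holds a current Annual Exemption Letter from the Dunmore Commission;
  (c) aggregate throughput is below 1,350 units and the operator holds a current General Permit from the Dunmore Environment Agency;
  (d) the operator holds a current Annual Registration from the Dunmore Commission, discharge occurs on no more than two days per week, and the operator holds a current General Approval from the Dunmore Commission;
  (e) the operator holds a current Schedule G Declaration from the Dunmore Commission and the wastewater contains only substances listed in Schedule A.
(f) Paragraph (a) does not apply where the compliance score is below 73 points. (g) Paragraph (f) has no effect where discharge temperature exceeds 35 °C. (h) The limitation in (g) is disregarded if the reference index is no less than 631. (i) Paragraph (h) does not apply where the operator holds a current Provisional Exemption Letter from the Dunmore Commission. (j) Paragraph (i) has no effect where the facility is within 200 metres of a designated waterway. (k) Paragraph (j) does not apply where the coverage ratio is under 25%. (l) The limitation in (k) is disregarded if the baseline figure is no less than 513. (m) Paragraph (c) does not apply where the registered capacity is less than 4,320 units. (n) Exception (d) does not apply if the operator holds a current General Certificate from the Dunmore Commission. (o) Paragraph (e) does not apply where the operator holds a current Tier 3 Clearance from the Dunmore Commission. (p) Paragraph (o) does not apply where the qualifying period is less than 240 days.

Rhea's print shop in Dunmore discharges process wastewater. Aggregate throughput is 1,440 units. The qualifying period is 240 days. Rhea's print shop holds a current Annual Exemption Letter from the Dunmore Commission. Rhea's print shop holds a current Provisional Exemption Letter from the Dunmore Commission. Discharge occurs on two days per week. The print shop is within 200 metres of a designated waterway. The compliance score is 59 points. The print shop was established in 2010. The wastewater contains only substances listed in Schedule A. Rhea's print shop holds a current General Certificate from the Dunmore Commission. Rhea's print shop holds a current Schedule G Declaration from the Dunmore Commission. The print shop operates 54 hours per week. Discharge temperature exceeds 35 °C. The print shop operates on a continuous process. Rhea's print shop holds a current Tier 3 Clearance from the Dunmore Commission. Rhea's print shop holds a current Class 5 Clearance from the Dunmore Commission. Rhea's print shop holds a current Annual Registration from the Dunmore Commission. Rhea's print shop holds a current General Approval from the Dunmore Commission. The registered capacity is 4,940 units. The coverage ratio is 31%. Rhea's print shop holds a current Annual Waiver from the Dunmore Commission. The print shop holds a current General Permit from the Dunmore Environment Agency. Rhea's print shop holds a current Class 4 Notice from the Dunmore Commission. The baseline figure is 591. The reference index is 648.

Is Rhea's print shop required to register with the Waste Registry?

Yes — Rhea's print shop must register with the Waste Registry.

All of (a)'s requirements are met (a current Class 4 Notice is held; a current Class 5 Clearance is held; the facility's operating hours per week are 54, less than the 56 limit). Turning to paragraphs (f)–(l): (f) operates against (a): the compliance score is 59 points, below the 73 points limit. (g) is engaged (discharge temperature exceeds 35 °C), but yields to (h): (h) operates against (g): the reference index is 648, meeting the 631 threshold. (i) would limit (h) — a current Provisional Exemption Letter is held — but (j) sets (i) aside: (j) operates — the print shop is within 200 m of a designated waterway. (k) is inapplicable (the coverage ratio is 31%, not under 25%), so (j) stands. Exception (a) does not apply.
Exception (b) requires that the facility operates on a batch (not continuous) process; but the facility operates on a continuous process, so (b) is unavailable.
Exception (c) does not apply: aggregate throughput is 1,440 units, not below 1,350 units.
All of (d)'s requirements are met (a current Annual Registration is held; discharge occurs on no more than two days per week; a current General Approval is held). But: (n) is engaged — a current General Certificate is held. (d) is therefore removed.
Exception (e) is satisfied on its face — a current Schedule G Declaration is held; the wastewater is Schedule-A-only. But: (o) operates against (e): a current Tier 3 Clearance is held. (p), which would lift (o), is not triggered — the qualifying period is 240 days, not less than 240 days. Exception (e) does not apply.
Every exception is unavailable, so the rule governs.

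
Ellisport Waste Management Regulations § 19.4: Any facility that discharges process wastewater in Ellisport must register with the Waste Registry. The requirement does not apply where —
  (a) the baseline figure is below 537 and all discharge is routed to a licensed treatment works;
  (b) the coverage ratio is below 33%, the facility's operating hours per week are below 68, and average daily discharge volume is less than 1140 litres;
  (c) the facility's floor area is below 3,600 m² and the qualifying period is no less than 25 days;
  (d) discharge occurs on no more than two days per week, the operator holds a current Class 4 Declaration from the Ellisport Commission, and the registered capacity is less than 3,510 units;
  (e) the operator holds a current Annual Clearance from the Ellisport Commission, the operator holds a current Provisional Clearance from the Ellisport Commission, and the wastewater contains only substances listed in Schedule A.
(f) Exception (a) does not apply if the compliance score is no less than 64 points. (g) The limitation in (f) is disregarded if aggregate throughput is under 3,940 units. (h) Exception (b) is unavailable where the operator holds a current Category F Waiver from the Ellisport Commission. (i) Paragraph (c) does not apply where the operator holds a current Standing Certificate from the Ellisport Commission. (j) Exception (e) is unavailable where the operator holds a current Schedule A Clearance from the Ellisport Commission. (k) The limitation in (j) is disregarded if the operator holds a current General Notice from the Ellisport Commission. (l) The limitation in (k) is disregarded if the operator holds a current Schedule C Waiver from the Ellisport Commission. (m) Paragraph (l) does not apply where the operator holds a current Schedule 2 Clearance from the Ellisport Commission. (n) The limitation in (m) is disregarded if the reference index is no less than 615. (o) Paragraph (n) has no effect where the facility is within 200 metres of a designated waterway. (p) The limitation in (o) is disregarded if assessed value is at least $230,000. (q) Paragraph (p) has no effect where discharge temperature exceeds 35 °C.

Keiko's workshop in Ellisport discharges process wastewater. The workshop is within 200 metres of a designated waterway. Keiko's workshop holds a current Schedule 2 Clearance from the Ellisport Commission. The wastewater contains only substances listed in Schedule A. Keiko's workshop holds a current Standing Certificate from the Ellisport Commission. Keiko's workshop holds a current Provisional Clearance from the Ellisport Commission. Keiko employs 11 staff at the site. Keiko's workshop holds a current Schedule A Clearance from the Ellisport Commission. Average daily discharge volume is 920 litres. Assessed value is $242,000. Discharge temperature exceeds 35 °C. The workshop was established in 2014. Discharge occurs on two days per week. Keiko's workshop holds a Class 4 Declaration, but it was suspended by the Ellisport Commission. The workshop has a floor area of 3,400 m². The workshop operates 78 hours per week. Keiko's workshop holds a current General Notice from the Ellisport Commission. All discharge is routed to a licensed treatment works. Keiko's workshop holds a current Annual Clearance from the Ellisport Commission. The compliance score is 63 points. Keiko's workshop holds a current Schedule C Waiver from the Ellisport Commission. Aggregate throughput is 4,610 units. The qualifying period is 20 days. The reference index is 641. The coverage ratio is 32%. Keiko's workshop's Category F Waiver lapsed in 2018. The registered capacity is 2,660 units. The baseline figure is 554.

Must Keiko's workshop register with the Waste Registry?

No — exception (e) applies; Keiko's workshop is not required to register with the Waste Registry.

Exception (a) fails — the baseline figure is 554, not below 537.
Exception (b) does not apply: the facility's operating hours per week are 78, not below 68.
Exception (c) requires that the qualifying period is no less than 25 days; but the qualifying period is 20 days, short of 25 days, so (c) is unavailable.
Exception (d) requires that the operator holds a current Class 4 Declaration from the Ellisport Commission; but there is no Class 4 Declaration in force, so (d) is unavailable.
Exception (e): a current Annual Clearance is held; a current Provisional Clearance is held; the wastewater is Schedule-A-only — every condition holds. As to paragraphs (j)–(q): (j) is engaged (a current Schedule A Clearance is held), but is overridden by (k): (k) operates against (j): a current General Notice is held. (l) would limit (k) — a current Schedule C Waiver is held — but (m) sets (l) aside: (m) applies — a current Schedule 2 Clearance is held. (n) would limit (m) — the reference index is 641, meeting the 615 threshold — but (o) sets (n) aside: (o) operates against (n): the workshop is within 200 m of a designated waterway. (p) is engaged (assessed value is $242,000, meeting the $230,000 threshold), but is set aside by (q): (q) applies — discharge temperature exceeds 35 °C. (e) remains available.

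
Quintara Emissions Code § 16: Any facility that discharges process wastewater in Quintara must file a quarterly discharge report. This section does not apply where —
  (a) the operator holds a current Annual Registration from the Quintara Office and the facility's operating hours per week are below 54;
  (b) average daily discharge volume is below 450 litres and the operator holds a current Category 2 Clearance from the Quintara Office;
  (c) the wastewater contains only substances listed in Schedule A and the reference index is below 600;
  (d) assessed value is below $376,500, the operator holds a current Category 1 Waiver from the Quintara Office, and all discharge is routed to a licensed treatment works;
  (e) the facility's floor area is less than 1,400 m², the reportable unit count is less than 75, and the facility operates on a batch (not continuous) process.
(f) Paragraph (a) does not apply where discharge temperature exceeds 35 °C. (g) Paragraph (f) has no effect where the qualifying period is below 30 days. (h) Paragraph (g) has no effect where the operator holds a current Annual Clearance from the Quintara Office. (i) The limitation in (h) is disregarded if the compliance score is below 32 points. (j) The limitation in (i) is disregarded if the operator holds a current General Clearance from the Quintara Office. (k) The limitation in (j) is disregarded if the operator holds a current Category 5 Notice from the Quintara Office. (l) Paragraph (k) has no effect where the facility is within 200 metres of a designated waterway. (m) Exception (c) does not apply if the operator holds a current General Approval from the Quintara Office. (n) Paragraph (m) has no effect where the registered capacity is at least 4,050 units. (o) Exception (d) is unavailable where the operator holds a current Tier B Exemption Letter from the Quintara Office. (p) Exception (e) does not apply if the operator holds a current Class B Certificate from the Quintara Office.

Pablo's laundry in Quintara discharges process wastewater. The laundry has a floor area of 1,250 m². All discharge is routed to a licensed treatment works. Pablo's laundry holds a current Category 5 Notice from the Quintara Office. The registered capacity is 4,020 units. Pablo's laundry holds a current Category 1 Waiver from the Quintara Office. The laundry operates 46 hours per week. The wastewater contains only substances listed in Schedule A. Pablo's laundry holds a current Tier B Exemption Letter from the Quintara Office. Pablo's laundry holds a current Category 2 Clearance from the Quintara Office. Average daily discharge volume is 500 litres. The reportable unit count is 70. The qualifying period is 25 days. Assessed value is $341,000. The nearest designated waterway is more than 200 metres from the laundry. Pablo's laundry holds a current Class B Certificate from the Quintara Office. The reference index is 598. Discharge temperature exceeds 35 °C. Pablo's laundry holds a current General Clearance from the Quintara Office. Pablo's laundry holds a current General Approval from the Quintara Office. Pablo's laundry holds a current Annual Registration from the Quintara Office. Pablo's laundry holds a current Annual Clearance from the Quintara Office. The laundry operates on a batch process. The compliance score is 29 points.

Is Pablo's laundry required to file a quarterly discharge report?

Exception (a): a current Annual Registration is held; the facility's operating hours per week are 46, below the 54 limit — every condition holds. Applying paragraphs (f)–(l): (f) operates (discharge temperature exceeds 35 °C), but is set aside by (g): (g) is engaged — the qualifying period is 25 days, below the 30 days limit. (h) would limit (g) — a current Annual Clearance is held — but (i) sets (h) aside: (i) operates against (h): the compliance score is 29 points, below the 32 points limit. (j) applies (a current General Clearance is held), but is displaced by (k): (k) operates against (j): a current Category 5 Notice is held. (l) does not operate here (the laundry is more than 200 m from any designated waterway), so (k) stands. So (a) applies.
Exception (b) requires that average daily discharge volume is below 450 litres; but average daily discharge volume is 500 litres, not below 450 litres, so (b) is unavailable.
Exception (c)'s conditions are all satisfied: the wastewater is Schedule-A-only; the reference index is 598, below the 600 limit. Turning to paragraphs (m)–(n): (m) is engaged — a current General Approval is held. (n) does not operate here (the registered capacity is 4,020 units, short of 4,050 units), so (m) stands. So (c) is unavailable.
Exception (d) is satisfied on its face — assessed value is $341,000, below the $376,500 limit; a current Category 1 Waiver is held; discharge is routed to a licensed treatment works. Turning to paragraph (o): (o) operates against (d): a current Tier B Exemption Letter is held. So (d) is unavailable.
All of (e)'s requirements are met (the facility's floor area is 1,250 m², less than the 1,400 m² limit; the reportable unit count is 70, less than the 75 limit; the facility operates on a batch process). But applying paragraph (p): (p) operates against (e): a current Class B Certificate is held. So (e) is unavailable.

No — exception (a) applies; Pablo's laundry is not required to file a quarterly discharge report.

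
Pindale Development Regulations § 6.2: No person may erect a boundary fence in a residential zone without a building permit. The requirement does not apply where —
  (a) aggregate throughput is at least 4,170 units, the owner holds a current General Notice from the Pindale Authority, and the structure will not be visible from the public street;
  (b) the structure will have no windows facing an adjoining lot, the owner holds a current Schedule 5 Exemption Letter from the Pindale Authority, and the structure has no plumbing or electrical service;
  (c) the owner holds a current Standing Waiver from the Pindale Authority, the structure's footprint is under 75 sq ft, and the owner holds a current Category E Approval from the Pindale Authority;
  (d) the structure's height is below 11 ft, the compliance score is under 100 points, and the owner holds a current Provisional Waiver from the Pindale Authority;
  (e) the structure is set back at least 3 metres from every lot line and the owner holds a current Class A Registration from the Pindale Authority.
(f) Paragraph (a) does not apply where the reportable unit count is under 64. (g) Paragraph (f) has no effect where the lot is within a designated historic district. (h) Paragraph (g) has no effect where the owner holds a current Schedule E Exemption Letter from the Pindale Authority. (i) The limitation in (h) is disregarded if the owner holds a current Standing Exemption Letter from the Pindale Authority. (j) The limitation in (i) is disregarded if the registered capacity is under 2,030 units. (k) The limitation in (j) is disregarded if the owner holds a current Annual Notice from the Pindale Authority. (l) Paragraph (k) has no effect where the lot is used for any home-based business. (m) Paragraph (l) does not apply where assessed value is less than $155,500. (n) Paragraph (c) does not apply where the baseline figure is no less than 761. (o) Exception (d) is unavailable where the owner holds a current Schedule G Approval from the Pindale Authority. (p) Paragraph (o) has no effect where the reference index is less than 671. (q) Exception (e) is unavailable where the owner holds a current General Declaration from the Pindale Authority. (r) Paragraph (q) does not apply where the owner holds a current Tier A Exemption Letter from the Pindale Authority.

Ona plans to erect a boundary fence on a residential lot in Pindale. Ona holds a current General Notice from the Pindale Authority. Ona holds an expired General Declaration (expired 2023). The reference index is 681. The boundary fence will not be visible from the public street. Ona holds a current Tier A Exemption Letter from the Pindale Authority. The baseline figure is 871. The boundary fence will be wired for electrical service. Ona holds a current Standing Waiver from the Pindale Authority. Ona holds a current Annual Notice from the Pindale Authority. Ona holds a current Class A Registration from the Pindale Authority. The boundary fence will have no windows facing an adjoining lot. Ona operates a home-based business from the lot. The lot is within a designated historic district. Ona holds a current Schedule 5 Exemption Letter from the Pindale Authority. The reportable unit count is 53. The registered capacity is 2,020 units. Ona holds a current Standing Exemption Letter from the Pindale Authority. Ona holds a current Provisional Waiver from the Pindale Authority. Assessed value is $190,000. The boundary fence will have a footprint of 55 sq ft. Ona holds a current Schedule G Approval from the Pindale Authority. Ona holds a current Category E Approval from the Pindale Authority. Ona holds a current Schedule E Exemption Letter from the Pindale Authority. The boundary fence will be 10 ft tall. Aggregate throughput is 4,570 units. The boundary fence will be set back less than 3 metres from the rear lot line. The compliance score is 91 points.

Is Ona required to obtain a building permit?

Yes — Ona must obtain a building permit.

All of (a)'s requirements are met (aggregate throughput is 4,570 units, meeting the 4,170 units threshold; a current General Notice is held; the structure will not be visible from the street). However, paragraphs (f)–(m) must be considered: (f) is triggered — the reportable unit count is 53, under the 64 limit. (g) would limit (f) — the lot is in a historic district — but (h) sets (g) aside: (h) is engaged — a current Schedule E Exemption Letter is held. (i) would limit (h) — a current Standing Exemption Letter is held — but (j) sets (i) aside: (j) operates — the registered capacity is 2,020 units, under the 2,030 units limit. (k) applies (a current Annual Notice is held), but is itself disapplied by (l): (l) operates against (k): a home-based business operates on the lot. (m), which would lift (l), is not engaged — assessed value is $190,000, not less than $155,500. Exception (a) does not apply.
Exception (b) does not apply: electrical service is planned.
All of (c)'s requirements are met (a current Standing Waiver is held; the structure's footprint is 55 sq ft, under the 75 sq ft limit; a current Category E Approval is held). Turning to paragraph (n): (n) operates against (c): the baseline figure is 871, meeting the 761 threshold. (c) is therefore removed.
Exception (d) is satisfied on its face — the structure's height is 10 ft, below the 11 ft limit; the compliance score is 91 points, under the 100 points limit; a current Provisional Waiver is held. But applying paragraphs (o)–(p): (o) operates against (d): a current Schedule G Approval is held. (p) does not operate here (the reference index is 681, not less than 671), so (o) stands. Exception (d) does not apply.
Exception (e) does not apply: the rear setback is under 3 m.
Every exception is unavailable, so the rule governs.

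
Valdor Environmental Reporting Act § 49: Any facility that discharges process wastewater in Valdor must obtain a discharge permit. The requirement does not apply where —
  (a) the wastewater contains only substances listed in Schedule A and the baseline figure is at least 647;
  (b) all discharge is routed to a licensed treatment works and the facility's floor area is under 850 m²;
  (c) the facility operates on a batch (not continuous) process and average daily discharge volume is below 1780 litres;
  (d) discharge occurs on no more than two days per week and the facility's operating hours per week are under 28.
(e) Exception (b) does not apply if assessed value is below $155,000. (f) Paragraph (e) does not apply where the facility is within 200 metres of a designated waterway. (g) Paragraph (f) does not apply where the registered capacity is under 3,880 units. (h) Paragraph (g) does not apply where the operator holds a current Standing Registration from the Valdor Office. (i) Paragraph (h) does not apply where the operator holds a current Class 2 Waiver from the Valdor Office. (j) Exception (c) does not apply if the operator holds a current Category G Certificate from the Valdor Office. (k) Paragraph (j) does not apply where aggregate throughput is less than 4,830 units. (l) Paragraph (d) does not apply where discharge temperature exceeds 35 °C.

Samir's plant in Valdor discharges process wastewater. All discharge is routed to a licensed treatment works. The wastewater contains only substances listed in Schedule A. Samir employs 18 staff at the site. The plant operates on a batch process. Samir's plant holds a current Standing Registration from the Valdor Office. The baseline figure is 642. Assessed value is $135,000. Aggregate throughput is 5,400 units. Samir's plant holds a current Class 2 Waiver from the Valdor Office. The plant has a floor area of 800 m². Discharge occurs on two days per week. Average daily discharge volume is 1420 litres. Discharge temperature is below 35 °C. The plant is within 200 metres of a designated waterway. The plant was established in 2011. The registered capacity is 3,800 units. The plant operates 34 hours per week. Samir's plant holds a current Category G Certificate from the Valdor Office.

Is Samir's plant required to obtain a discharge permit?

Yes — Samir's plant must obtain a discharge permit.

Exception (a) requires that the baseline figure is at least 647; but the baseline figure is 642, short of 647, so (a) is unavailable.
All of (b)'s requirements are met (discharge is routed to a licensed treatment works; the facility's floor area is 800 m², under the 850 m² limit). But applying paragraphs (e)–(i): (e) is triggered — assessed value is $135,000, below the $155,000 limit. (f) would limit (e) — the plant is within 200 m of a designated waterway — but (g) sets (f) aside: (g) operates against (f): the registered capacity is 3,800 units, under the 3,880 units limit. (h) would limit (g) — a current Standing Registration is held — but (i) sets (h) aside: (i) operates against (h): a current Class 2 Waiver is held. (b) is therefore removed.
Exception (c) is satisfied on its face — the facility operates on a batch process; average daily discharge volume is 1420 litres, below the 1780 litres limit. But: (j) operates against (c): a current Category G Certificate is held. (k), which would lift (j), is not engaged — aggregate throughput is 5,400 units, not less than 4,830 units. So (c) is unavailable.
Exception (d) requires that the facility's operating hours per week are under 28; but the facility's operating hours per week are 34, not under 28, so (d) is unavailable.
No exception displaces § 49.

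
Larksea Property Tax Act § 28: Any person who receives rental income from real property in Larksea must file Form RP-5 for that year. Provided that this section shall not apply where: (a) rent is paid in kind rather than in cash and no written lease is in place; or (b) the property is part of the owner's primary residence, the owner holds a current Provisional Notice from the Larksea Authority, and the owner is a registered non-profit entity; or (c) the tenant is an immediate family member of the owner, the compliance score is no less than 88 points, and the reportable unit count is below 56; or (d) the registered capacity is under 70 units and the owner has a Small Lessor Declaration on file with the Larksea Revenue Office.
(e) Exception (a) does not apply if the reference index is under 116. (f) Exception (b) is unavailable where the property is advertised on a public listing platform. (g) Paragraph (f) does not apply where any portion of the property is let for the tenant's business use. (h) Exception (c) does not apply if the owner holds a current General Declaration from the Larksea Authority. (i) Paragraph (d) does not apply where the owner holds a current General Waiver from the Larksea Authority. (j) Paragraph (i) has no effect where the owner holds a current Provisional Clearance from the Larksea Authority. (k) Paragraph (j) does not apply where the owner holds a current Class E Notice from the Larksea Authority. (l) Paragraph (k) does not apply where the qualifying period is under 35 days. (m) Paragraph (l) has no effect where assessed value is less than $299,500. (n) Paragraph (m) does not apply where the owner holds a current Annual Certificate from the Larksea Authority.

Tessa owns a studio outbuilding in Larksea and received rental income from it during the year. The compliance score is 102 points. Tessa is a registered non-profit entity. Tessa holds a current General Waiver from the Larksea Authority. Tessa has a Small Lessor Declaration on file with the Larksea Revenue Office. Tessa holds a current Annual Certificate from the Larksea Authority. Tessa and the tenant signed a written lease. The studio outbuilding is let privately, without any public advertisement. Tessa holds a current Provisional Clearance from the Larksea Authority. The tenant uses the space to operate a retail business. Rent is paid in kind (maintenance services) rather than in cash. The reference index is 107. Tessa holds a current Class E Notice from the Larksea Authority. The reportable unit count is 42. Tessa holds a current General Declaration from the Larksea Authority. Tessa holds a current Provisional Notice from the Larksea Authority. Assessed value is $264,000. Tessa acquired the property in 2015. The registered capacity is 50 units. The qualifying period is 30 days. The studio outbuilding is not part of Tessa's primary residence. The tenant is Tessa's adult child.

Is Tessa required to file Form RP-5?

No — exception (d) applies; Tessa is not required to file Form RP-5.

Exception (a) does not apply: a written lease is in place.
Exception (b) requires that the property is part of the owner's primary residence; but the studio outbuilding is not part of the primary residence, so (b) is unavailable.
Exception (c): the tenant is an immediate family member; the compliance score is 102 points, meeting the 88 points threshold; the reportable unit count is 42, below the 56 limit — every condition holds. However, paragraph (h) must be considered: (h) operates against (c): a current General Declaration is held. (c) is therefore removed.
Exception (d): the registered capacity is 50 units, under the 70 units limit; a Small Lessor Declaration is on file — every condition holds. Applying paragraphs (i)–(n): (i) would limit (d) — a current General Waiver is held — but (j) sets (i) aside: (j) operates against (i): a current Provisional Clearance is held. (k) applies (a current Class E Notice is held), but is set aside by (l): (l) operates — the qualifying period is 30 days, under the 35 days limit. (m) would limit (l) — assessed value is $264,000, less than the $299,500 limit — but (n) sets (m) aside: (n) operates — a current Annual Certificate is held. Exception (d) stands.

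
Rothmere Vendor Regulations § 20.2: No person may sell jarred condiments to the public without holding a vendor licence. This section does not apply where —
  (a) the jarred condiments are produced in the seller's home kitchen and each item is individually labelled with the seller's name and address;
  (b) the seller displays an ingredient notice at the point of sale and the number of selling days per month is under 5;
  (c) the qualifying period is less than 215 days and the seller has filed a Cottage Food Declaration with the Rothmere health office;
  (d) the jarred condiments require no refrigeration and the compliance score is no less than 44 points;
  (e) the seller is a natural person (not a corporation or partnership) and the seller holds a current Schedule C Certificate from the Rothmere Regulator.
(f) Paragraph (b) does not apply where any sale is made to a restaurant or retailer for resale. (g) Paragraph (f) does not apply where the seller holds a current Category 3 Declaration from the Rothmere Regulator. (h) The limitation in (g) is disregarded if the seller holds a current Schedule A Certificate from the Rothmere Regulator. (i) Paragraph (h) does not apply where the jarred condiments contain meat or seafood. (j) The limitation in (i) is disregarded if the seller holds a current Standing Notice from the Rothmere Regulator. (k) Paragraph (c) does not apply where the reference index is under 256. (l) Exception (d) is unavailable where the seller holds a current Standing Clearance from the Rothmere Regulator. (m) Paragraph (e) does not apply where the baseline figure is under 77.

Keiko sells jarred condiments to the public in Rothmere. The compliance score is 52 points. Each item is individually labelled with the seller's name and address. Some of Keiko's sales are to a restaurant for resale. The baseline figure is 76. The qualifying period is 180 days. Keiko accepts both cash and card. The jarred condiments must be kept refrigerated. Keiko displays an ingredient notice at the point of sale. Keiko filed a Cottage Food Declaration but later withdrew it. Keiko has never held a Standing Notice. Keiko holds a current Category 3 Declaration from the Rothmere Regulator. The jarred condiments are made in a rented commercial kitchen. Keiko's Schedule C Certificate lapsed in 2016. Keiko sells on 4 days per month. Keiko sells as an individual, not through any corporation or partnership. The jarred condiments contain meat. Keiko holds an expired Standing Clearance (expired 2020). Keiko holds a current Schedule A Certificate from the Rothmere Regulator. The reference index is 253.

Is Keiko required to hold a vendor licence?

No — exception (b) applies; Keiko is not required to hold a vendor licence.

Exception (a) requires that the jarred condiments are produced in the seller's home kitchen; but the jarred condiments are made in a commercial kitchen, not a home kitchen, so (a) is unavailable.
Exception (b)'s conditions are all satisfied: an ingredient notice is displayed; the number of selling days per month is 4, under the 5 limit. As to paragraphs (f)–(j): (f) would limit (b) — some sales are to a restaurant for resale — but (g) sets (f) aside: (g) operates against (f): a current Category 3 Declaration is held. (h) would limit (g) — a current Schedule A Certificate is held — but (i) sets (h) aside: (i) applies — the jarred condiments contain meat. (j), which would lift (i), is inapplicable — no current Standing Notice is held. (b) remains available.
Exception (c) fails — the Cottage Food Declaration was withdrawn.
Exception (d) does not apply: the jarred condiments require refrigeration.
Exception (e) fails — no current Schedule C Certificate is held.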